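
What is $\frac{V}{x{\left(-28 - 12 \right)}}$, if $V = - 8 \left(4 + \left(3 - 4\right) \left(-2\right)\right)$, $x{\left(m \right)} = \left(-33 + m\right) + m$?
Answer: $\frac{48}{113} \approx 0.42478$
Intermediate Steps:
$x{\left(m \right)} = -33 + 2 m$
$V = -48$ ($V = - 8 \left(4 - -2\right) = - 8 \left(4 + 2\right) = \left(-8\right) 6 = -48$)
$\frac{V}{x{\left(-28 - 12 \right)}} = - \frac{48}{-33 + 2 \left(-28 - 12\right)} = - \frac{48}{-33 + 2 \left(-40\right)} = - \frac{48}{-33 - 80} = - \frac{48}{-113} = \left(-48\right) \left(- \frac{1}{113}\right) = \frac{48}{113}$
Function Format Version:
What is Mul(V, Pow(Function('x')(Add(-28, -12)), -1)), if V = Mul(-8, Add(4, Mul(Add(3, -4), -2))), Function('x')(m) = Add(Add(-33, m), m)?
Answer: Rational(48, 113) ≈ 0.42478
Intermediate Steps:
Function('x')(m) = Add(-33, Mul(2, m))
V = -48 (V = Mul(-8, Add(4, Mul(-1, -2))) = Mul(-8, Add(4, 2)) = Mul(-8, 6) = -48)
Mul(V, Pow(Function('x')(Add(-28, -12)), -1)) = Mul(-48, Pow(Add(-33, Mul(2, Add(-28, -12))), -1)) = Mul(-48, Pow(Add(-33, Mul(2, -40)), -1)) = Mul(-48, Pow(Add(-33, -80), -1)) = Mul(-48, Pow(-113, -1)) = Mul(-48, Rational(-1, 113)) = Rational(48, 113)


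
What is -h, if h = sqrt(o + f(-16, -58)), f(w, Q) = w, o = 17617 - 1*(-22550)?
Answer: -sqrt(40151) ≈ -200.38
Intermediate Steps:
o = 40167 (o = 17617 + 22550 = 40167)
h = sqrt(40151) (h = sqrt(40167 - 16) = sqrt(40151) ≈ 200.38)
-h = -sqrt(40151)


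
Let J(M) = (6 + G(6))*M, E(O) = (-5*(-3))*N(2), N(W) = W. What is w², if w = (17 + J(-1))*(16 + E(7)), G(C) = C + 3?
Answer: 8464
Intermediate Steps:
E(O) = 30 (E(O) = -5*(-3)*2 = 15*2 = 30)
G(C) = 3 + C
J(M) = 15*M (J(M) = (6 + (3 + 6))*M = (6 + 9)*M = 15*M)
w = 92 (w = (17 + 15*(-1))*(16 + 30) = (17 - 15)*46 = 2*46 = 92)
w² = 92² = 8464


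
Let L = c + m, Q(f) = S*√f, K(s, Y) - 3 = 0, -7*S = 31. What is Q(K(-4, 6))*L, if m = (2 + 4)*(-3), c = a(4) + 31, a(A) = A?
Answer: -527*√3/7 ≈ -130.40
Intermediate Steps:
S = -31/7 (S = -⅐*31 = -31/7 ≈ -4.4286)
K(s, Y) = 3 (K(s, Y) = 3 + 0 = 3)
Q(f) = -31*√f/7
c = 35 (c = 4 + 31 = 35)
m = -18 (m = 6*(-3) = -18)
L = 17 (L = 35 - 18 = 17)
Q(K(-4, 6))*L = -31*√3/7*17 = -527*√3/7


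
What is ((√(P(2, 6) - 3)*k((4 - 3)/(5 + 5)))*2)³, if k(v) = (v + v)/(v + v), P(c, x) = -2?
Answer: -40*I*√5 ≈ -89.443*I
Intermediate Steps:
k(v) = 1 (k(v) = (2*v)/((2*v)) = (2*v)*(1/(2*v)) = 1)
((√(P(2, 6) - 3)*k((4 - 3)/(5 + 5)))*2)³ = ((√(-2 - 3)*1)*2)³ = ((√(-5)*1)*2)³ = (((I*√5)*1)*2)³ = ((I*√5)*2)³ = (2*I*√5)³ = -40*I*√5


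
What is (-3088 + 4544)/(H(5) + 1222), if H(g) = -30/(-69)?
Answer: 8372/7029 ≈ 1.1911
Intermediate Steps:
H(g) = 10/23 (H(g) = -30*(-1/69) = 10/23)
(-3088 + 4544)/(H(5) + 1222) = (-3088 + 4544)/(10/23 + 1222) = 1456/(28116/23) = 1456*(23/28116) = 8372/7029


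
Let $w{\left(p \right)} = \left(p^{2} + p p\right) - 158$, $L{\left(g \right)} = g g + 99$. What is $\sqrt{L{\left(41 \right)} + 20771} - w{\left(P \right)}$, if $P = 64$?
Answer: $-8034 + \sqrt{22551} \approx -7883.8$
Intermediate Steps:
$L{\left(g \right)} = 99 + g^{2}$ ($L{\left(g \right)} = g^{2} + 99 = 99 + g^{2}$)
$w{\left(p \right)} = -158 + 2 p^{2}$ ($w{\left(p \right)} = \left(p^{2} + p^{2}\right) - 158 = 2 p^{2} - 158 = -158 + 2 p^{2}$)
$\sqrt{L{\left(41 \right)} + 20771} - w{\left(P \right)} = \sqrt{\left(99 + 41^{2}\right) + 20771} - \left(-158 + 2 \cdot 64^{2}\right) = \sqrt{\left(99 + 1681\right) + 20771} - \left(-158 + 2 \cdot 4096\right) = \sqrt{1780 + 20771} - \left(-158 + 8192\right) = \sqrt{22551} - 8034 = -8034 + \sqrt{22551}$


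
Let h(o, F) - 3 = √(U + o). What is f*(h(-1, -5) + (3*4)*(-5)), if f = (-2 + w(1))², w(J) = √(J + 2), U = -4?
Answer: (2 - √3)²*(-57 + I*√5) ≈ -4.0924 + 0.16054*I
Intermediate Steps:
h(o, F) = 3 + √(-4 + o)
w(J) = √(2 + J)
f = (-2 + √3)² (f = (-2 + √(2 + 1))² = (-2 + √3)² ≈ 0.071797)
f*(h(-1, -5) + (3*4)*(-5)) = (2 - √3)²*((3 + √(-4 - 1)) + (3*4)*(-5)) = (2 - √3)²*((3 + √(-5)) + 12*(-5)) = (2 - √3)²*((3 + I*√5) - 60) = (2 - √3)²*(-57 + I*√5)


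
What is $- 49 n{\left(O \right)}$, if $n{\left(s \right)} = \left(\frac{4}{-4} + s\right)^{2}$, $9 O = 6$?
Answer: $- \frac{49}{9} \approx -5.4444$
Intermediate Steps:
$O = \frac{2}{3}$ ($O = \frac{1}{9} \cdot 6 = \frac{2}{3} \approx 0.66667$)
$n{\left(s \right)} = \left(-1 + s\right)^{2}$ ($n{\left(s \right)} = \left(4 \left(- \frac{1}{4}\right) + s\right)^{2} = \left(-1 + s\right)^{2}$)
$- 49 n{\left(O \right)} = - 49 \left(-1 + \frac{2}{3}\right)^{2} = - 49 \left(- \frac{1}{3}\right)^{2} = \left(-49\right) \frac{1}{9} = - \frac{49}{9}$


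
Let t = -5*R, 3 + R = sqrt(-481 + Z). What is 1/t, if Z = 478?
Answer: 1/20 + I*sqrt(3)/60 ≈ 0.05 + 0.028868*I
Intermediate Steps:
R = -3 + I*sqrt(3) (R = -3 + sqrt(-481 + 478) = -3 + sqrt(-3) = -3 + I*sqrt(3) ≈ -3.0 + 1.732*I)
t = 15 - 5*I*sqrt(3) (t = -5*(-3 + I*sqrt(3)) = 15 - 5*I*sqrt(3) ≈ 15.0 - 8.6602*I)
1/t = 1/(15 - 5*I*sqrt(3))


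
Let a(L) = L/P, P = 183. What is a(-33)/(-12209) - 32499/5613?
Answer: -8067845336/1393425379 ≈ -5.7899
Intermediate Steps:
a(L) = L/183
a(-33)/(-12209) - 32499/5613 = ((1/183)*(-33))/(-12209) - 32499/5613 = -11/61*(-1/12209) - 32499*1/5613 = 11/744749 - 10833/1871 = -8067845336/1393425379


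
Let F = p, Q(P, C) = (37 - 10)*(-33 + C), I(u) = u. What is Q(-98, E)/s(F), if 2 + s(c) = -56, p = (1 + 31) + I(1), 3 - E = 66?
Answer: 1296/29 ≈ 44.690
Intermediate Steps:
E = -63 (E = 3 - 1*66 = 3 - 66 = -63)
Q(P, C) = -891 + 27*C (Q(P, C) = 27*(-33 + C) = -891 + 27*C)
p = 33 (p = (1 + 31) + 1 = 32 + 1 = 33)
F = 33
s(c) = -58 (s(c) = -2 - 56 = -58)
Q(-98, E)/s(F) = (-891 + 27*(-63))/(-58) = (-891 - 1701)*(-1/58) = -2592*(-1/58) = 1296/29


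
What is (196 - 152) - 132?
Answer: -88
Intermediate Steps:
(196 - 152) - 132 = 44 - 132 = -88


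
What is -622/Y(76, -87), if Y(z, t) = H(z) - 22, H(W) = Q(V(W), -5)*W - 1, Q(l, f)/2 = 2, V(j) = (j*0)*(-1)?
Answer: -622/281 ≈ -2.2135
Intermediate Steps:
V(j) = 0 (V(j) = 0*(-1) = 0)
Q(l, f) = 4 (Q(l, f) = 2*2 = 4)
H(W) = -1 + 4*W (H(W) = 4*W - 1 = -1 + 4*W)
Y(z, t) = -23 + 4*z (Y(z, t) = (-1 + 4*z) - 22 = -23 + 4*z)
-622/Y(76, -87) = -622/(-23 + 4*76) = -622/(-23 + 304) = -622/281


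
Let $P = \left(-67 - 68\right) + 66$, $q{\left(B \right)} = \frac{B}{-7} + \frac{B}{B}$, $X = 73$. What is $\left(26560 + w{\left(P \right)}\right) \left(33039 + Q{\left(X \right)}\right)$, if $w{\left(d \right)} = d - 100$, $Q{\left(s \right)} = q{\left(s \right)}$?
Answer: $\frac{6101783937}{7} \approx 8.7168 \cdot 10^{8}$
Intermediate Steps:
$q{\left(B \right)} = 1 - \frac{B}{7}$ ($q{\left(B \right)} = B \left(- \frac{1}{7}\right) + 1 = - \frac{B}{7} + 1 = 1 - \frac{B}{7}$)
$Q{\left(s \right)} = 1 - \frac{s}{7}$
$P = -69$ ($P = -135 + 66 = -69$)
$w{\left(d \right)} = -100 + d$ ($w{\left(d \right)} = d - 100 = -100 + d$)
$\left(26560 + w{\left(P \right)}\right) \left(33039 + Q{\left(X \right)}\right) = \left(26560 - 169\right) \left(33039 + \left(1 - \frac{73}{7}\right)\right) = 26391 \left(33039 - \frac{66}{7}\right) = 26391 \cdot \frac{231207}{7} = \frac{6101783937}{7}$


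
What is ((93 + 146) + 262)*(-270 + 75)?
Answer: -97695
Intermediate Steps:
((93 + 146) + 262)*(-270 + 75) = (239 + 262)*(-195) = 501*(-195) = -97695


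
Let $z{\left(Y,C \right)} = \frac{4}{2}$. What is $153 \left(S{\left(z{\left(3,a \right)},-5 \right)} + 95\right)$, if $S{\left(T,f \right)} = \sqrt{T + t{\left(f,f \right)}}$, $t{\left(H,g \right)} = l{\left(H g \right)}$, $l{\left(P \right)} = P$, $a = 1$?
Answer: $14535 + 459 \sqrt{3} \approx 15330.0$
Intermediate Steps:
$t{\left(H,g \right)} = H g$
$z{\left(Y,C \right)} = 2$ ($z{\left(Y,C \right)} = 4 \cdot \frac{1}{2} = 2$)
$S{\left(T,f \right)} = \sqrt{T + f^{2}}$ ($S{\left(T,f \right)} = \sqrt{T + f f} = \sqrt{T + f^{2}}$)
$153 \left(S{\left(z{\left(3,a \right)},-5 \right)} + 95\right) = 153 \left(\sqrt{2 + \left(-5\right)^{2}} + 95\right) = 153 \left(\sqrt{2 + 25} + 95\right) = 153 \left(\sqrt{27} + 95\right) = 153 \left(3 \sqrt{3} + 95\right) = 153 \left(95 + 3 \sqrt{3}\right) = 14535 + 459 \sqrt{3}$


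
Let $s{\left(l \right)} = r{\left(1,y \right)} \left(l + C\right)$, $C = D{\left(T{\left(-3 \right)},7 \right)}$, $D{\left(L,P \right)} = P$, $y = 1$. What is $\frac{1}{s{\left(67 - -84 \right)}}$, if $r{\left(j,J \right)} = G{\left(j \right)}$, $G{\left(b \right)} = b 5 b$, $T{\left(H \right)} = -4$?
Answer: $\frac{1}{790} \approx 0.0012658$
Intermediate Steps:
$C = 7$
$G{\left(b \right)} = 5 b^{2}$ ($G{\left(b \right)} = 5 b b = 5 b^{2}$)
$r{\left(j,J \right)} = 5 j^{2}$
$s{\left(l \right)} = 35 + 5 l$ ($s{\left(l \right)} = 5 \cdot 1^{2} \left(l + 7\right) = 5 \cdot 1 \left(7 + l\right) = 5 \left(7 + l\right) = 35 + 5 l$)
$\frac{1}{s{\left(67 - -84 \right)}} = \frac{1}{35 + 5 \left(67 - -84\right)} = \frac{1}{35 + 5 \left(67 + 84\right)} = \frac{1}{35 + 5 \cdot 151} = \frac{1}{35 + 755} = \frac{1}{790}$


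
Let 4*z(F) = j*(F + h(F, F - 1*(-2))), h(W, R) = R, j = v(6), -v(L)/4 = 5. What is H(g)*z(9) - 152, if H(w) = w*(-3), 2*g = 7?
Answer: 898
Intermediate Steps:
v(L) = -20 (v(L) = -4*5 = -20)
g = 7/2 (g = (½)*7 = 7/2 ≈ 3.5000)
j = -20
z(F) = -10 - 10*F (z(F) = (-20*(F + (F - 1*(-2))))/4 = (-20*(F + (F + 2)))/4 = (-20*(F + (2 + F)))/4 = (-20*(2 + 2*F))/4 = (-40 - 40*F)/4 = -10 - 10*F)
H(w) = -3*w
H(g)*z(9) - 152 = (-3*7/2)*(-10 - 10*9) - 152 = -21*(-10 - 90)/2 - 152 = -21/2*(-100) - 152 = 1050 - 152 = 898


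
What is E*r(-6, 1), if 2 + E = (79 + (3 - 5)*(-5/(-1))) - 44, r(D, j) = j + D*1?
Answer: -115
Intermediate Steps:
r(D, j) = D + j (r(D, j) = j + D = D + j)
E = 23 (E = -2 + ((79 + (3 - 5)*(-5/(-1))) - 44) = -2 + ((79 - (-10)*(-1)) - 44) = -2 + ((79 - 2*5) - 44) = -2 + ((79 - 10) - 44) = -2 + (69 - 44) = -2 + 25 = 23)
E*r(-6, 1) = 23*(-6 + 1) = 23*(-5) = -115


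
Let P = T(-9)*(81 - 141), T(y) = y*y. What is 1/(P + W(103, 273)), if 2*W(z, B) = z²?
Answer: 2/889 ≈ 0.0022497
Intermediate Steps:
T(y) = y²
W(z, B) = z²/2
P = -4860 (P = (-9)²*(81 - 141) = 81*(-60) = -4860)
1/(P + W(103, 273)) = 1/(-4860 + (½)*103²) = 1/(-4860 + (½)*10609) = 1/(-4860 + 10609/2) = 1/(889/2) = 2/889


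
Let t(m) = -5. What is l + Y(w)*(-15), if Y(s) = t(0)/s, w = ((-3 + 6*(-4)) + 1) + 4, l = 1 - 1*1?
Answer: -75/22 ≈ -3.4091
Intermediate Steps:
l = 0 (l = 1 - 1 = 0)
w = -22 (w = ((-3 - 24) + 1) + 4 = (-27 + 1) + 4 = -26 + 4 = -22)
Y(s) = -5/s
l + Y(w)*(-15) = 0 - 5/(-22)*(-15) = 0 - 5*(-1/22)*(-15) = 0 + (5/22)*(-15) = 0 - 75/22 = -75/22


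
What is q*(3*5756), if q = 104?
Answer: 1795872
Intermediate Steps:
q*(3*5756) = 104*(3*5756) = 104*17268 = 1795872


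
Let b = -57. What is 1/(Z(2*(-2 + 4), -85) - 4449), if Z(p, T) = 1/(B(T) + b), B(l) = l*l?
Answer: -7168/31890431 ≈ -0.00022477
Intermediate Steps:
B(l) = l**2
Z(p, T) = 1/(-57 + T**2) (Z(p, T) = 1/(T**2 - 57) = 1/(-57 + T**2))
1/(Z(2*(-2 + 4), -85) - 4449) = 1/(1/(-57 + (-85)**2) - 4449) = 1/(1/(-57 + 7225) - 4449) = 1/(1/7168 - 4449) = 1/(-31890431/7168) = -7168/31890431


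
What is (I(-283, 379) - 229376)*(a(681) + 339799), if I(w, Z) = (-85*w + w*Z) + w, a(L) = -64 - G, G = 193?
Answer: -106229449662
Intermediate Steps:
a(L) = -257 (a(L) = -64 - 1*193 = -64 - 193 = -257)
I(w, Z) = -84*w + Z*w (I(w, Z) = (-85*w + Z*w) + w = -84*w + Z*w)
(I(-283, 379) - 229376)*(a(681) + 339799) = (-283*(-84 + 379) - 229376)*(-257 + 339799) = (-283*295 - 229376)*339542 = (-83485 - 229376)*339542 = -312861*339542 = -106229449662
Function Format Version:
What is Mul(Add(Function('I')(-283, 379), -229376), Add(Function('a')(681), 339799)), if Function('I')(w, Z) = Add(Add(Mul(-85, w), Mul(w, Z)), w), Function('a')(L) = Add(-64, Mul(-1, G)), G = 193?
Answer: -106229449662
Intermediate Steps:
Function('a')(L) = -257 (Function('a')(L) = Add(-64, Mul(-1, 193)) = Add(-64, -193) = -257)
Function('I')(w, Z) = Add(Mul(-84, w), Mul(Z, w)) (Function('I')(w, Z) = Add(Add(Mul(-85, w), Mul(Z, w)), w) = Add(Mul(-84, w), Mul(Z, w)))
Mul(Add(Function('I')(-283, 379), -229376), Add(Function('a')(681), 339799)) = Mul(Add(Mul(-283, Add(-84, 379)), -229376), Add(-257, 339799)) = Mul(Add(Mul(-283, 295), -229376), 339542) = Mul(Add(-83485, -229376), 339542) = Mul(-312861, 339542) = -106229449662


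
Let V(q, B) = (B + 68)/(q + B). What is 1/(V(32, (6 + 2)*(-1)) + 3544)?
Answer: 2/7093 ≈ 0.00028197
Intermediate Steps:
V(q, B) = (68 + B)/(B + q)
1/(V(32, (6 + 2)*(-1)) + 3544) = 1/((68 + (6 + 2)*(-1))/((6 + 2)*(-1) + 32) + 3544) = 1/((68 + 8*(-1))/(8*(-1) + 32) + 3544) = 1/((68 - 8)/(-8 + 32) + 3544) = 1/(60/24 + 3544) = 1/((1/24)*60 + 3544) = 1/(5/2 + 3544) = 1/(7093/2) = 2/7093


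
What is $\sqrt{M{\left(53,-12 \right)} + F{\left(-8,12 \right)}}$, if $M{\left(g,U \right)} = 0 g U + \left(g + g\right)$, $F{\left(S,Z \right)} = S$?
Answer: $7 \sqrt{2} \approx 9.8995$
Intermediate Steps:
$M{\left(g,U \right)} = 2 g$ ($M{\left(g,U \right)} = 0 U + 2 g = 0 + 2 g = 2 g$)
$\sqrt{M{\left(53,-12 \right)} + F{\left(-8,12 \right)}} = \sqrt{2 \cdot 53 - 8} = \sqrt{106 - 8} = \sqrt{98} = 7 \sqrt{2}$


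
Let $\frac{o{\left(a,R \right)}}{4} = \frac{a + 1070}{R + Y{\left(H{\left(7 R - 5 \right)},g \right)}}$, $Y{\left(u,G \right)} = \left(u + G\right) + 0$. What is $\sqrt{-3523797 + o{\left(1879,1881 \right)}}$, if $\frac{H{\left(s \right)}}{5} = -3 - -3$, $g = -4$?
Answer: $\frac{i \sqrt{12414769259721}}{1877} \approx 1877.2 i$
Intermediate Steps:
$H{\left(s \right)} = 0$ ($H{\left(s \right)} = 5 \left(-3 - -3\right) = 5 \left(-3 + 3\right) = 5 \cdot 0 = 0$)
$Y{\left(u,G \right)} = G + u$ ($Y{\left(u,G \right)} = \left(G + u\right) + 0 = G + u$)
$o{\left(a,R \right)} = \frac{4 \left(1070 + a\right)}{-4 + R}$ ($o{\left(a,R \right)} = 4 \frac{a + 1070}{R + \left(-4 + 0\right)} = 4 \frac{1070 + a}{R - 4} = 4 \frac{1070 + a}{-4 + R} = \frac{4 \left(1070 + a\right)}{-4 + R}$)
$\sqrt{-3523797 + o{\left(1879,1881 \right)}} = \sqrt{-3523797 + \frac{4 \left(1070 + 1879\right)}{-4 + 1881}} = \sqrt{-3523797 + 4 \cdot \frac{1}{1877} \cdot 2949} = \sqrt{-3523797 + \frac{11796}{1877}} = \sqrt{- \frac{6614155173}{1877}} = \frac{i \sqrt{12414769259721}}{1877}$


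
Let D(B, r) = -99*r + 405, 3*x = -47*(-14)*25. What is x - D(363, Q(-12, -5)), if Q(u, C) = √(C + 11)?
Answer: 15235/3 + 99*√6 ≈ 5320.8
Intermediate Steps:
Q(u, C) = √(11 + C)
x = 16450/3 (x = (-47*(-14)*25)/3 = (658*25)/3 = (⅓)*16450 = 16450/3 ≈ 5483.3)
D(B, r) = 405 - 99*r
x - D(363, Q(-12, -5)) = 16450/3 - (405 - 99*√(11 - 5)) = 16450/3 - (405 - 99*√6) = 16450/3 + (-405 + 99*√6) = 15235/3 + 99*√6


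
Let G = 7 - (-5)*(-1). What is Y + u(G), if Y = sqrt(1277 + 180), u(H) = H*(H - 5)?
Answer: -6 + sqrt(1457) ≈ 32.171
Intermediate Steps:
G = 2 (G = 7 - 1*5 = 7 - 5 = 2)
u(H) = H*(-5 + H)
Y = sqrt(1457) ≈ 38.171
Y + u(G) = sqrt(1457) + 2*(-5 + 2) = sqrt(1457) + 2*(-3) = sqrt(1457) - 6 = -6 + sqrt(1457)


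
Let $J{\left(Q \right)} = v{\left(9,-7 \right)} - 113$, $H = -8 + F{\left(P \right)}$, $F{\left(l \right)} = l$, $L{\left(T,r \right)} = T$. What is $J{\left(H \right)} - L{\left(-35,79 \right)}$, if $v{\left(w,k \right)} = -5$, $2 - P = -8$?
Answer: $-83$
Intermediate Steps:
$P = 10$ ($P = 2 - -8 = 2 + 8 = 10$)
$H = 2$ ($H = -8 + 10 = 2$)
$J{\left(Q \right)} = -118$ ($J{\left(Q \right)} = -5 - 113 = -118$)
$J{\left(H \right)} - L{\left(-35,79 \right)} = -118 - -35 = -118 + 35 = -83$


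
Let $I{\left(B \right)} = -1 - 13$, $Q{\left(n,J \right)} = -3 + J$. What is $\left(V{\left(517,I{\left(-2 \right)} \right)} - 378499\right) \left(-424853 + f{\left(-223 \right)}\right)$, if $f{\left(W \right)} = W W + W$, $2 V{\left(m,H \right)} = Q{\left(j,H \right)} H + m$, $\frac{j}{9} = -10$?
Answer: $\frac{283853541321}{2} \approx 1.4193 \cdot 10^{11}$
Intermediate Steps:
$j = -90$ ($j = 9 \left(-10\right) = -90$)
$I{\left(B \right)} = -14$
$V{\left(m,H \right)} = \frac{m}{2} + \frac{H \left(-3 + H\right)}{2}$ ($V{\left(m,H \right)} = \frac{\left(-3 + H\right) H + m}{2} = \frac{H \left(-3 + H\right) + m}{2} = \frac{m + H \left(-3 + H\right)}{2} = \frac{m}{2} + \frac{H \left(-3 + H\right)}{2}$)
$f{\left(W \right)} = W + W^{2}$ ($f{\left(W \right)} = W^{2} + W = W + W^{2}$)
$\left(V{\left(517,I{\left(-2 \right)} \right)} - 378499\right) \left(-424853 + f{\left(-223 \right)}\right) = \left(\left(\frac{1}{2} \cdot 517 + \frac{1}{2} \left(-14\right) \left(-3 - 14\right)\right) - 378499\right) \left(-424853 - 223 \left(1 - 223\right)\right) = \left(\left(\frac{517}{2} + \frac{1}{2} \left(-14\right) \left(-17\right)\right) - 378499\right) \left(-424853 - -49506\right) = \left(\left(\frac{517}{2} + 119\right) - 378499\right) \left(-424853 + 49506\right) = \left(\frac{755}{2} - 378499\right) \left(-375347\right) = \left(- \frac{756243}{2}\right) \left(-375347\right) = \frac{283853541321}{2}$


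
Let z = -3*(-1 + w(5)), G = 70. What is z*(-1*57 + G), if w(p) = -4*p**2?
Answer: 3939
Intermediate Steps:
z = 303 (z = -3*(-1 - 4*5**2) = -3*(-1 - 4*25) = -3*(-1 - 100) = -3*(-101) = 303)
z*(-1*57 + G) = 303*(-1*57 + 70) = 303*(-57 + 70) = 303*13 = 3939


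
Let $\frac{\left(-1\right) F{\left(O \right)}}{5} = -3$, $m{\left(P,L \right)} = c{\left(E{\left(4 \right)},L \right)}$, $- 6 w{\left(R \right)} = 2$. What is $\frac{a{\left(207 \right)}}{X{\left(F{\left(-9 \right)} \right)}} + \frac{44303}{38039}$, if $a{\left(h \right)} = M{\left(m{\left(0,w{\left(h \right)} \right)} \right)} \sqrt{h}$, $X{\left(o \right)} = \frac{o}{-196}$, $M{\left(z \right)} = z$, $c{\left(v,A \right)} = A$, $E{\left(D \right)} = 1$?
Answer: $\frac{44303}{38039} + \frac{196 \sqrt{23}}{15} \approx 63.83$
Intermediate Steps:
$w{\left(R \right)} = - \frac{1}{3}$ ($w{\left(R \right)} = \left(- \frac{1}{6}\right) 2 = - \frac{1}{3}$)
$m{\left(P,L \right)} = L$
$F{\left(O \right)} = 15$ ($F{\left(O \right)} = \left(-5\right) \left(-3\right) = 15$)
$X{\left(o \right)} = - \frac{o}{196}$ ($X{\left(o \right)} = o \left(- \frac{1}{196}\right) = - \frac{o}{196}$)
$a{\left(h \right)} = - \frac{\sqrt{h}}{3}$
$\frac{a{\left(207 \right)}}{X{\left(F{\left(-9 \right)} \right)}} + \frac{44303}{38039} = \frac{\left(- \frac{1}{3}\right) \sqrt{207}}{\left(- \frac{1}{196}\right) 15} + \frac{44303}{38039} = \frac{\left(- \frac{1}{3}\right) 3 \sqrt{23}}{- \frac{15}{196}} + 44303 \cdot \frac{1}{38039} = - \sqrt{23} \left(- \frac{196}{15}\right) + \frac{44303}{38039} = \frac{196 \sqrt{23}}{15} + \frac{44303}{38039} = \frac{44303}{38039} + \frac{196 \sqrt{23}}{15}$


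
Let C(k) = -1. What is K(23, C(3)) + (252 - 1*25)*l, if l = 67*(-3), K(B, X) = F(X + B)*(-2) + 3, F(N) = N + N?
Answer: -45712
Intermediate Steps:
F(N) = 2*N
K(B, X) = 3 - 4*B - 4*X (K(B, X) = (2*(X + B))*(-2) + 3 = (2*(B + X))*(-2) + 3 = (2*B + 2*X)*(-2) + 3 = (-4*B - 4*X) + 3 = 3 - 4*B - 4*X)
l = -201
K(23, C(3)) + (252 - 1*25)*l = (3 - 4*23 - 4*(-1)) + (252 - 1*25)*(-201) = (3 - 92 + 4) + (252 - 25)*(-201) = -85 + 227*(-201) = -85 - 45627 = -45712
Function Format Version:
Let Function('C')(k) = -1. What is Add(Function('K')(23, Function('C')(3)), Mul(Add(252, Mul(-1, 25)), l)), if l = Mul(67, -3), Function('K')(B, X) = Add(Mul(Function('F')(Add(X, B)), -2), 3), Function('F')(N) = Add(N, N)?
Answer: -45712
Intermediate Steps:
Function('F')(N) = Mul(2, N)
Function('K')(B, X) = Add(3, Mul(-4, B), Mul(-4, X)) (Function('K')(B, X) = Add(Mul(Mul(2, Add(X, B)), -2), 3) = Add(Mul(Mul(2, Add(B, X)), -2), 3) = Add(Mul(Add(Mul(2, B), Mul(2, X)), -2), 3) = Add(Add(Mul(-4, B), Mul(-4, X)), 3) = Add(3, Mul(-4, B), Mul(-4, X)))
l = -201
Add(Function('K')(23, Function('C')(3)), Mul(Add(252, Mul(-1, 25)), l)) = Add(Add(3, Mul(-4, 23), Mul(-4, -1)), Mul(Add(252, Mul(-1, 25)), -201)) = Add(Add(3, -92, 4), Mul(Add(252, -25), -201)) = Add(-85, Mul(227, -201)) = Add(-85, -45627) = -45712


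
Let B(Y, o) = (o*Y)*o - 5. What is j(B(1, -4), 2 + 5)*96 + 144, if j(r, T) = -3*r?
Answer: -3024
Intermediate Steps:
B(Y, o) = -5 + Y*o**2 (B(Y, o) = (Y*o)*o - 5 = Y*o**2 - 5 = -5 + Y*o**2)
j(B(1, -4), 2 + 5)*96 + 144 = -3*(-5 + 1*(-4)**2)*96 + 144 = -3*(-5 + 1*16)*96 + 144 = -3*(-5 + 16)*96 + 144 = -3*11*96 + 144 = -33*96 + 144 = -3168 + 144 = -3024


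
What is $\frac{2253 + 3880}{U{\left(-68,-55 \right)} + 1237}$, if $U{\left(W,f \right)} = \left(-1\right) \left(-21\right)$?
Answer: $\frac{6133}{1258} \approx 4.8752$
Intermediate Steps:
$U{\left(W,f \right)} = 21$
$\frac{2253 + 3880}{U{\left(-68,-55 \right)} + 1237} = \frac{2253 + 3880}{21 + 1237} = \frac{6133}{1258}$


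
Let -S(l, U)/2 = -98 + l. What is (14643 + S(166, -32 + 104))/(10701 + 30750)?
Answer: 14507/41451 ≈ 0.34998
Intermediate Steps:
S(l, U) = 196 - 2*l (S(l, U) = -2*(-98 + l) = 196 - 2*l)
(14643 + S(166, -32 + 104))/(10701 + 30750) = (14643 + (196 - 2*166))/(10701 + 30750) = (14643 + (196 - 332))/41451 = (14643 - 136)*(1/41451) = 14507*(1/41451) = 14507/41451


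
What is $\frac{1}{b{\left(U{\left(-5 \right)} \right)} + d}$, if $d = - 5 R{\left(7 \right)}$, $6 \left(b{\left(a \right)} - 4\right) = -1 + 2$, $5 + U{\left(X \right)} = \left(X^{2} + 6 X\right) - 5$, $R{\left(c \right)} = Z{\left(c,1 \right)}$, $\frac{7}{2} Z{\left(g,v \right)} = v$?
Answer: $\frac{42}{115} \approx 0.36522$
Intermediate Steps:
$Z{\left(g,v \right)} = \frac{2 v}{7}$
$R{\left(c \right)} = \frac{2}{7}$ ($R{\left(c \right)} = \frac{2}{7} \cdot 1 = \frac{2}{7}$)
$U{\left(X \right)} = -10 + X^{2} + 6 X$ ($U{\left(X \right)} = -5 - \left(5 - X^{2} - 6 X\right) = -5 + \left(-5 + X^{2} + 6 X\right) = -10 + X^{2} + 6 X$)
$b{\left(a \right)} = \frac{25}{6}$ ($b{\left(a \right)} = 4 + \frac{-1 + 2}{6} = 4 + \frac{1}{6} \cdot 1 = 4 + \frac{1}{6} = \frac{25}{6}$)
$d = - \frac{10}{7}$ ($d = \left(-5\right) \frac{2}{7} = - \frac{10}{7} \approx -1.4286$)
$\frac{1}{b{\left(U{\left(-5 \right)} \right)} + d} = \frac{1}{\frac{25}{6} - \frac{10}{7}} = \frac{1}{\frac{115}{42}} = \frac{42}{115}$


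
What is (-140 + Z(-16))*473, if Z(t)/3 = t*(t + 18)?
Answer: -111628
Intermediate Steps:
Z(t) = 3*t*(18 + t) (Z(t) = 3*(t*(t + 18)) = 3*(t*(18 + t)) = 3*t*(18 + t))
(-140 + Z(-16))*473 = (-140 + 3*(-16)*(18 - 16))*473 = (-140 + 3*(-16)*2)*473 = (-140 - 96)*473 = -236*473 = -111628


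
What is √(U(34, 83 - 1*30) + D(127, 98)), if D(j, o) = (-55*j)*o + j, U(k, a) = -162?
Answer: I*√684565 ≈ 827.38*I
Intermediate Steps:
D(j, o) = j - 55*j*o (D(j, o) = -55*j*o + j = j - 55*j*o)
√(U(34, 83 - 1*30) + D(127, 98)) = √(-162 + 127*(1 - 55*98)) = √(-162 + 127*(1 - 5390)) = √(-162 + 127*(-5389)) = √(-162 - 684403) = √(-684565) = I*√684565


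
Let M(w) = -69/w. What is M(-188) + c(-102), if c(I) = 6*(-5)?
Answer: -5571/188 ≈ -29.633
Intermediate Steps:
c(I) = -30
M(-188) + c(-102) = -69/(-188) - 30 = -69*(-1/188) - 30 = 69/188 - 30 = -5571/188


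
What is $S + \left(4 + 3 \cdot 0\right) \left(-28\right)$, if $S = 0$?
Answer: $-112$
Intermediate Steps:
$S + \left(4 + 3 \cdot 0\right) \left(-28\right) = 0 + \left(4 + 3 \cdot 0\right) \left(-28\right) = 0 + \left(4 + 0\right) \left(-28\right) = 0 + 4 \left(-28\right) = 0 - 112 = -112$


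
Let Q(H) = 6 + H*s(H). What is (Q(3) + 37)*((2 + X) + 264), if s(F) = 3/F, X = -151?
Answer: 5290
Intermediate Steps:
Q(H) = 9 (Q(H) = 6 + H*(3/H) = 6 + 3 = 9)
(Q(3) + 37)*((2 + X) + 264) = (9 + 37)*((2 - 151) + 264) = 46*(-149 + 264) = 46*115 = 5290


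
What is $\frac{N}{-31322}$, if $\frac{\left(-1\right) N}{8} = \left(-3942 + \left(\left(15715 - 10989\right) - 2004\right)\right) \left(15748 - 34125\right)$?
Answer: $\frac{89679760}{15661} \approx 5726.3$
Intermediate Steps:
$N = -179359520$ ($N = - 8 \left(-3942 + \left(\left(15715 - 10989\right) - 2004\right)\right) \left(15748 - 34125\right) = - 8 \left(-3942 + \left(4726 - 2004\right)\right) \left(-18377\right) = - 8 \left(-3942 + 2722\right) \left(-18377\right) = - 8 \left(\left(-1220\right) \left(-18377\right)\right) = \left(-8\right) 22419940 = -179359520$)
$\frac{N}{-31322} = - \frac{179359520}{-31322} = \left(-179359520\right) \left(- \frac{1}{31322}\right) = \frac{89679760}{15661}$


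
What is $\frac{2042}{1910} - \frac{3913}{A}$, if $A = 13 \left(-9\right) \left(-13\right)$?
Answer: $- \frac{167998}{111735} \approx -1.5035$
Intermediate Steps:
$A = 1521$ ($A = \left(-117\right) \left(-13\right) = 1521$)
$\frac{2042}{1910} - \frac{3913}{A} = \frac{2042}{1910} - \frac{3913}{1521} = 2042 \cdot \frac{1}{1910} - \frac{301}{117} = \frac{1021}{955} - \frac{301}{117} = - \frac{167998}{111735}$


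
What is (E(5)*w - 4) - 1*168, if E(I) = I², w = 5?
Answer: -47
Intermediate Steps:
(E(5)*w - 4) - 1*168 = (5²*5 - 4) - 1*168 = (25*5 - 4) - 168 = (125 - 4) - 168 = 121 - 168 = -47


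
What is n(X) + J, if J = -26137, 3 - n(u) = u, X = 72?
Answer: -26206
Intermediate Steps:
n(u) = 3 - u
n(X) + J = (3 - 1*72) - 26137 = (3 - 72) - 26137 = -69 - 26137 = -26206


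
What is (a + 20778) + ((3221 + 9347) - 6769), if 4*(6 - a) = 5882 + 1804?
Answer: 49323/2 ≈ 24662.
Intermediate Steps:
a = -3831/2 (a = 6 - (5882 + 1804)/4 = 6 - ¼*7686 = 6 - 3843/2 = -3831/2 ≈ -1915.5)
(a + 20778) + ((3221 + 9347) - 6769) = (-3831/2 + 20778) + ((3221 + 9347) - 6769) = 37725/2 + (12568 - 6769) = 37725/2 + 5799 = 49323/2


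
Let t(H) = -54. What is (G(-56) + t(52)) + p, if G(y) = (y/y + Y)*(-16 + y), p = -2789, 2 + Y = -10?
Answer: -2051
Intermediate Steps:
Y = -12 (Y = -2 - 10 = -12)
G(y) = 176 - 11*y (G(y) = (y/y - 12)*(-16 + y) = (1 - 12)*(-16 + y) = -11*(-16 + y) = 176 - 11*y)
(G(-56) + t(52)) + p = ((176 - 11*(-56)) - 54) - 2789 = ((176 + 616) - 54) - 2789 = (792 - 54) - 2789 = 738 - 2789 = -2051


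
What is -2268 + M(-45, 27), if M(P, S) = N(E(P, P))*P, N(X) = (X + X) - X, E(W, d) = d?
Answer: -243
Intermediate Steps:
N(X) = X (N(X) = 2*X - X = X)
M(P, S) = P² (M(P, S) = P*P = P²)
-2268 + M(-45, 27) = -2268 + (-45)² = -2268 + 2025 = -243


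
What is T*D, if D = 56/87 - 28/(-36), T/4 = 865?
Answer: 1283660/261 ≈ 4918.2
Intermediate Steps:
T = 3460 (T = 4*865 = 3460)
D = 371/261 (D = 56*(1/87) - 28*(-1/36) = 56/87 + 7/9 = 371/261 ≈ 1.4215)
T*D = 3460*(371/261) = 1283660/261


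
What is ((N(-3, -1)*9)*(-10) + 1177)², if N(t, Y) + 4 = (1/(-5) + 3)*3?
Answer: 609961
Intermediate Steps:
N(t, Y) = 22/5 (N(t, Y) = -4 + (1/(-5) + 3)*3 = -4 + (-⅕ + 3)*3 = -4 + (14/5)*3 = -4 + 42/5 = 22/5)
((N(-3, -1)*9)*(-10) + 1177)² = (((22/5)*9)*(-10) + 1177)² = ((198/5)*(-10) + 1177)² = (-396 + 1177)² = 781² = 609961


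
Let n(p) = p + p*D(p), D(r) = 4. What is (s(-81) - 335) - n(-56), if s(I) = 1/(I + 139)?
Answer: -3189/58 ≈ -54.983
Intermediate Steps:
n(p) = 5*p (n(p) = p + p*4 = p + 4*p = 5*p)
s(I) = 1/(139 + I)
(s(-81) - 335) - n(-56) = (1/(139 - 81) - 335) - 5*(-56) = (1/58 - 335) - 1*(-280) = (1/58 - 335) + 280 = -19429/58 + 280 = -3189/58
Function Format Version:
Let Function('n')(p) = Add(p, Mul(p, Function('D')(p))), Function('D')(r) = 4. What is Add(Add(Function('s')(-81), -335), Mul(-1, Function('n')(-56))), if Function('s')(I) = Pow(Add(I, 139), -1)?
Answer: Rational(-3189, 58) ≈ -54.983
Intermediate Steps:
Function('n')(p) = Mul(5, p) (Function('n')(p) = Add(p, Mul(p, 4)) = Add(p, Mul(4, p)) = Mul(5, p))
Function('s')(I) = Pow(Add(139, I), -1)
Add(Add(Function('s')(-81), -335), Mul(-1, Function('n')(-56))) = Add(Add(Pow(Add(139, -81), -1), -335), Mul(-1, Mul(5, -56))) = Add(Add(Pow(58, -1), -335), Mul(-1, -280)) = Add(Add(Rational(1, 58), -335), 280) = Add(Rational(-19429, 58), 280) = Rational(-3189, 58)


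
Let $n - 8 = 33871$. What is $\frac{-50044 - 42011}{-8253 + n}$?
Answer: $- \frac{30685}{8542} \approx -3.5923$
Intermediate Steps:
$n = 33879$ ($n = 8 + 33871 = 33879$)
$\frac{-50044 - 42011}{-8253 + n} = \frac{-50044 - 42011}{-8253 + 33879} = - \frac{92055}{25626} = \left(-92055\right) \frac{1}{25626} = - \frac{30685}{8542}$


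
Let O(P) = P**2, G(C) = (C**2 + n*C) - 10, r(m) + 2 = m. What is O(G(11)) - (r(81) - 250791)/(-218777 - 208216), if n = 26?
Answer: 9613955575/60999 ≈ 1.5761e+5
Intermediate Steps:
r(m) = -2 + m
G(C) = -10 + C**2 + 26*C (G(C) = (C**2 + 26*C) - 10 = -10 + C**2 + 26*C)
O(G(11)) - (r(81) - 250791)/(-218777 - 208216) = (-10 + 11**2 + 26*11)**2 - ((-2 + 81) - 250791)/(-218777 - 208216) = (-10 + 121 + 286)**2 - (79 - 250791)/(-426993) = 397**2 - (-250712)*(-1)/426993 = 157609 - 1*35816/60999 = 157609 - 35816/60999 = 9613955575/60999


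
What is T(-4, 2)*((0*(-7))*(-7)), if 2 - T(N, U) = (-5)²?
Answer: 0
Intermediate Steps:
T(N, U) = -23 (T(N, U) = 2 - 1*(-5)² = 2 - 1*25 = 2 - 25 = -23)
T(-4, 2)*((0*(-7))*(-7)) = -23*0*(-7)*(-7) = -0*(-7) = -23*0 = 0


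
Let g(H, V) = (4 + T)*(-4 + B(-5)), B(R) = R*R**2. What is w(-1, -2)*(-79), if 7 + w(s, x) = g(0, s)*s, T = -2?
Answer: -19829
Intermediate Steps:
B(R) = R**3
g(H, V) = -258 (g(H, V) = (4 - 2)*(-4 + (-5)**3) = 2*(-4 - 125) = 2*(-129) = -258)
w(s, x) = -7 - 258*s
w(-1, -2)*(-79) = (-7 - 258*(-1))*(-79) = (-7 + 258)*(-79) = 251*(-79) = -19829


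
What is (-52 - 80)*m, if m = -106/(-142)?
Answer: -6996/71 ≈ -98.535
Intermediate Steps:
m = 53/71 (m = -106*(-1/142) = 53/71 ≈ 0.74648)
(-52 - 80)*m = (-52 - 80)*(53/71) = -132*53/71 = -6996/71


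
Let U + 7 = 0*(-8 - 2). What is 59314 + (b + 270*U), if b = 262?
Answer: 57686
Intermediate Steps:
U = -7 (U = -7 + 0*(-8 - 2) = -7 + 0*(-10) = -7 + 0 = -7)
59314 + (b + 270*U) = 59314 + (262 + 270*(-7)) = 59314 + (262 - 1890) = 59314 - 1628 = 57686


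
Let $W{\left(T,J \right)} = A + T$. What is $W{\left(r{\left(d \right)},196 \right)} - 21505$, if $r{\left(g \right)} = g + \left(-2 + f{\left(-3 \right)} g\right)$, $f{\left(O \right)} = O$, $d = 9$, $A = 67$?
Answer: $-21458$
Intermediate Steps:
$r{\left(g \right)} = -2 - 2 g$ ($r{\left(g \right)} = g - \left(2 + 3 g\right) = -2 - 2 g$)
$W{\left(T,J \right)} = 67 + T$
$W{\left(r{\left(d \right)},196 \right)} - 21505 = \left(67 - 20\right) - 21505 = 47 - 21505 = -21458$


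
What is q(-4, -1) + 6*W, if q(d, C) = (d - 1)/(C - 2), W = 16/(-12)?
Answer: -19/3 ≈ -6.3333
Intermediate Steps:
W = -4/3 (W = 16*(-1/12) = -4/3 ≈ -1.3333)
q(d, C) = (-1 + d)/(-2 + C)
q(-4, -1) + 6*W = (-1 - 4)/(-2 - 1) + 6*(-4/3) = -5/(-3) - 8 = -⅓*(-5) - 8 = 5/3 - 8 = -19/3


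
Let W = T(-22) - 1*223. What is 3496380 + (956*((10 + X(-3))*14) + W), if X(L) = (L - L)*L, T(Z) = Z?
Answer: 3629975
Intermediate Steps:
X(L) = 0 (X(L) = 0*L = 0)
W = -245 (W = -22 - 1*223 = -22 - 223 = -245)
3496380 + (956*((10 + X(-3))*14) + W) = 3496380 + (956*((10 + 0)*14) - 245) = 3496380 + (956*(10*14) - 245) = 3496380 + (956*140 - 245) = 3496380 + (133840 - 245) = 3496380 + 133595 = 3629975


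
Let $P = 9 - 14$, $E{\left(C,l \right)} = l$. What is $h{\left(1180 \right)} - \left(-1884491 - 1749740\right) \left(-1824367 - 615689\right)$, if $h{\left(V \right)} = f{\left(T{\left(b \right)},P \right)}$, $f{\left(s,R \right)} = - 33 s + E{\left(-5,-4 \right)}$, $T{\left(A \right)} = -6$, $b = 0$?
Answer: $-8867727156742$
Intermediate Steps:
$P = -5$ ($P = 9 - 14 = -5$)
$f{\left(s,R \right)} = -4 - 33 s$ ($f{\left(s,R \right)} = - 33 s - 4 = -4 - 33 s$)
$h{\left(V \right)} = 194$ ($h{\left(V \right)} = -4 - -198 = -4 + 198 = 194$)
$h{\left(1180 \right)} - \left(-1884491 - 1749740\right) \left(-1824367 - 615689\right) = 194 - \left(-1884491 - 1749740\right) \left(-1824367 - 615689\right) = 194 - \left(-3634231\right) \left(-2440056\right) = 194 - 8867727156936 = -8867727156742$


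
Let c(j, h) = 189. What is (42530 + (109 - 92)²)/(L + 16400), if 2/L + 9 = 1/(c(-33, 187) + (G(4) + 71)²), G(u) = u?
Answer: 2240504175/858118372 ≈ 2.6110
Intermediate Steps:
L = -11628/52325 (L = 2/(-9 + 1/(189 + (4 + 71)²)) = 2/(-9 + 1/(189 + 75²)) = 2/(-9 + 1/(189 + 5625)) = 2/(-9 + 1/5814) = 2/(-52325/5814) = 2*(-5814/52325) = -11628/52325 ≈ -0.22223)
(42530 + (109 - 92)²)/(L + 16400) = (42530 + (109 - 92)²)/(-11628/52325 + 16400) = (42530 + 17²)/(858118372/52325) = (42530 + 289)*(52325/858118372) = 42819*(52325/858118372) = 2240504175/858118372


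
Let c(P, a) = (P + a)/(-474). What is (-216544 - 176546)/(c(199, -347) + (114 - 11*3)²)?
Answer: -93162330/1555031 ≈ -59.910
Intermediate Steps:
c(P, a) = -P/474 - a/474 (c(P, a) = (P + a)*(-1/474) = -P/474 - a/474)
(-216544 - 176546)/(c(199, -347) + (114 - 11*3)²) = (-216544 - 176546)/((-1/474*199 - 1/474*(-347)) + (114 - 11*3)²) = -393090/((-199/474 + 347/474) + (114 - 33)²) = -393090/(74/237 + 81²) = -393090/(74/237 + 6561) = -393090/1555031/237 = -393090*237/1555031 = -93162330/1555031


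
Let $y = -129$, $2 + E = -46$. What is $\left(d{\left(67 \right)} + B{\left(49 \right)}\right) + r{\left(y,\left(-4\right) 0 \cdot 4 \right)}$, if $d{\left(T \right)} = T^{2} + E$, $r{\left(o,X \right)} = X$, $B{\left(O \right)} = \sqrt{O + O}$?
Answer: $4441 + 7 \sqrt{2} \approx 4450.9$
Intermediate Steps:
$E = -48$ ($E = -2 - 46 = -48$)
$B{\left(O \right)} = \sqrt{2} \sqrt{O}$ ($B{\left(O \right)} = \sqrt{2 O} = \sqrt{2} \sqrt{O}$)
$d{\left(T \right)} = -48 + T^{2}$ ($d{\left(T \right)} = T^{2} - 48 = -48 + T^{2}$)
$\left(d{\left(67 \right)} + B{\left(49 \right)}\right) + r{\left(y,\left(-4\right) 0 \cdot 4 \right)} = \left(\left(-48 + 67^{2}\right) + \sqrt{2} \sqrt{49}\right) + \left(-4\right) 0 \cdot 4 = \left(\left(-48 + 4489\right) + \sqrt{2} \cdot 7\right) + 0 \cdot 4 = \left(4441 + 7 \sqrt{2}\right) + 0 = 4441 + 7 \sqrt{2}$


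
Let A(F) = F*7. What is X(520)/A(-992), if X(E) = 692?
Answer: -173/1736 ≈ -0.099654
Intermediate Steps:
A(F) = 7*F
X(520)/A(-992) = 692/((7*(-992))) = 692/(-6944) = 692*(-1/6944) = -173/1736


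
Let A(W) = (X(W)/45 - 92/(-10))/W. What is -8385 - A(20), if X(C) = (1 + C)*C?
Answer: -1257889/150 ≈ -8385.9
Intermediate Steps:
X(C) = C*(1 + C)
A(W) = (46/5 + W*(1 + W)/45)/W (A(W) = ((W*(1 + W))/45 - 92/(-10))/W = ((W*(1 + W))*(1/45) - 92*(-⅒))/W = (W*(1 + W)/45 + 46/5)/W = (46/5 + W*(1 + W)/45)/W)
-8385 - A(20) = -8385 - (414 + 20*(1 + 20))/(45*20) = -8385 - (414 + 20*21)/(45*20) = -8385 - (414 + 420)/(45*20) = -8385 - 834/(45*20) = -8385 - 1*139/150 = -8385 - 139/150 = -1257889/150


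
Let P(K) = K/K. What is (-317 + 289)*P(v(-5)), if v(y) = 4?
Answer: -28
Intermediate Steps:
P(K) = 1
(-317 + 289)*P(v(-5)) = (-317 + 289)*1 = -28*1 = -28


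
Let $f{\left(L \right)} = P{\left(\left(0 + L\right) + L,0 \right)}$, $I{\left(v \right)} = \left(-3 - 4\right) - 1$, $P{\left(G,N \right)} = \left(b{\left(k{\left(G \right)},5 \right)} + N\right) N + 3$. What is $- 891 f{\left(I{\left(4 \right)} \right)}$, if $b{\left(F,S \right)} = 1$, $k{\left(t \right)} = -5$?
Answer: $-2673$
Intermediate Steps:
$P{\left(G,N \right)} = 3 + N \left(1 + N\right)$ ($P{\left(G,N \right)} = \left(1 + N\right) N + 3 = N \left(1 + N\right) + 3 = 3 + N \left(1 + N\right)$)
$I{\left(v \right)} = -8$ ($I{\left(v \right)} = -7 - 1 = -8$)
$f{\left(L \right)} = 3$ ($f{\left(L \right)} = 3 + 0 + 0^{2} = 3 + 0 + 0 = 3$)
$- 891 f{\left(I{\left(4 \right)} \right)} = \left(-891\right) 3 = -2673$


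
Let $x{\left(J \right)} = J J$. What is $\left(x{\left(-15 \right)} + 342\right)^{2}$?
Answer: $321489$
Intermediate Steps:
$x{\left(J \right)} = J^{2}$
$\left(x{\left(-15 \right)} + 342\right)^{2} = \left(\left(-15\right)^{2} + 342\right)^{2} = \left(225 + 342\right)^{2} = 567^{2} = 321489$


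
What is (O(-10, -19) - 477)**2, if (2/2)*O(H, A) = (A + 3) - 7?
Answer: 250000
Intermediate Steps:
O(H, A) = -4 + A (O(H, A) = (A + 3) - 7 = (3 + A) - 7 = -4 + A)
(O(-10, -19) - 477)**2 = ((-4 - 19) - 477)**2 = (-23 - 477)**2 = (-500)**2 = 250000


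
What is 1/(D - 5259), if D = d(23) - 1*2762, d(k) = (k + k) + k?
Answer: -1/7952 ≈ -0.00012575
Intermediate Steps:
d(k) = 3*k (d(k) = 2*k + k = 3*k)
D = -2693 (D = 3*23 - 1*2762 = 69 - 2762 = -2693)
1/(D - 5259) = 1/(-2693 - 5259) = 1/(-7952) = -1/7952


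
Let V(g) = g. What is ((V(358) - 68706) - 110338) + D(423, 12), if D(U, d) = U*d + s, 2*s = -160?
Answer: -173690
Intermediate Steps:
s = -80 (s = (1/2)*(-160) = -80)
D(U, d) = -80 + U*d (D(U, d) = U*d - 80 = -80 + U*d)
((V(358) - 68706) - 110338) + D(423, 12) = ((358 - 68706) - 110338) + (-80 + 423*12) = (-68348 - 110338) + (-80 + 5076) = -178686 + 4996 = -173690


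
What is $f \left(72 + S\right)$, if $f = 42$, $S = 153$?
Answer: $9450$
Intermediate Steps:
$f \left(72 + S\right) = 42 \left(72 + 153\right) = 42 \cdot 225 = 9450$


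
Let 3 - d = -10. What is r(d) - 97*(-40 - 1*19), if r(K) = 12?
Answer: 5735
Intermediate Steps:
d = 13 (d = 3 - 1*(-10) = 3 + 10 = 13)
r(d) - 97*(-40 - 1*19) = 12 - 97*(-40 - 1*19) = 12 - 97*(-40 - 19) = 12 - 97*(-59) = 12 + 5723 = 5735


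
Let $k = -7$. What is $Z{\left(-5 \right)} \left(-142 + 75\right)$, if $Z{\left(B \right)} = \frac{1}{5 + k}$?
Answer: $\frac{67}{2} \approx 33.5$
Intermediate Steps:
$Z{\left(B \right)} = - \frac{1}{2}$ ($Z{\left(B \right)} = \frac{1}{5 - 7} = \frac{1}{-2} = - \frac{1}{2}$)
$Z{\left(-5 \right)} \left(-142 + 75\right) = - \frac{-142 + 75}{2} = \left(- \frac{1}{2}\right) \left(-67\right) = \frac{67}{2}$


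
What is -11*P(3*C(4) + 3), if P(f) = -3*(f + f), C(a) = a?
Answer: 990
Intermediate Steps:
P(f) = -6*f
-11*P(3*C(4) + 3) = -(-66)*(3*4 + 3) = -(-66)*(12 + 3) = -(-66)*15 = -11*(-90) = 990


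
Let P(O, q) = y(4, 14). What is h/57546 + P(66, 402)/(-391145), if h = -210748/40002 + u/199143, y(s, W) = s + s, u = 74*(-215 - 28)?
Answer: -9587882756192/84419964036584505 ≈ -0.00011357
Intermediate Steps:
u = -17982 (u = 74*(-243) = -17982)
y(s, W) = 2*s
h = -40196144/7501053 (h = -210748/40002 - 17982/199143 = -210748*1/40002 - 17982*1/199143 = -1786/339 - 1998/22127 = -40196144/7501053 ≈ -5.3587)
P(O, q) = 8 (P(O, q) = 2*4 = 8)
h/57546 + P(66, 402)/(-391145) = -40196144/7501053/57546 + 8/(-391145) = -40196144/7501053*1/57546 + 8*(-1/391145) = -20098072/215827797969 - 8/391145 = -9587882756192/84419964036584505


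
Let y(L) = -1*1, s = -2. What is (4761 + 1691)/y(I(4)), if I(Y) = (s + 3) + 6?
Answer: -6452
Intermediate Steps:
I(Y) = 7 (I(Y) = (-2 + 3) + 6 = 1 + 6 = 7)
y(L) = -1
(4761 + 1691)/y(I(4)) = (4761 + 1691)/(-1) = 6452*(-1) = -6452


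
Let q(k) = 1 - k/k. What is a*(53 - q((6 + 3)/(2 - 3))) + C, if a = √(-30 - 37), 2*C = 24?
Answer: 12 + 53*I*√67 ≈ 12.0 + 433.82*I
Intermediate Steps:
C = 12 (C = (½)*24 = 12)
a = I*√67 (a = √(-67) = I*√67 ≈ 8.1853*I)
q(k) = 0 (q(k) = 1 - 1*1 = 1 - 1 = 0)
a*(53 - q((6 + 3)/(2 - 3))) + C = (I*√67)*(53 - 1*0) + 12 = (I*√67)*(53 + 0) + 12 = (I*√67)*53 + 12 = 53*I*√67 + 12 = 12 + 53*I*√67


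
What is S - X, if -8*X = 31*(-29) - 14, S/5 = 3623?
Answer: 144007/8 ≈ 18001.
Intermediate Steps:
S = 18115 (S = 5*3623 = 18115)
X = 913/8 (X = -(31*(-29) - 14)/8 = -(-899 - 14)/8 = -1/8*(-913) = 913/8 ≈ 114.13)
S - X = 18115 - 1*913/8 = 18115 - 913/8 = 144007/8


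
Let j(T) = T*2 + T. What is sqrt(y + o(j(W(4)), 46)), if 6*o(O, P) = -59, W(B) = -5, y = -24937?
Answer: I*sqrt(898086)/6 ≈ 157.95*I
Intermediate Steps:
j(T) = 3*T (j(T) = 2*T + T = 3*T)
o(O, P) = -59/6 (o(O, P) = (1/6)*(-59) = -59/6)
sqrt(y + o(j(W(4)), 46)) = sqrt(-24937 - 59/6) = sqrt(-149681/6) = I*sqrt(898086)/6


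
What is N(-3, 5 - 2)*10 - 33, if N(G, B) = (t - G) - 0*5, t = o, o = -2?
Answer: -23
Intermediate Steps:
t = -2
N(G, B) = -2 - G (N(G, B) = (-2 - G) - 0*5 = (-2 - G) - 1*0 = (-2 - G) + 0 = -2 - G)
N(-3, 5 - 2)*10 - 33 = (-2 - 1*(-3))*10 - 33 = (-2 + 3)*10 - 33 = 1*10 - 33 = 10 - 33 = -23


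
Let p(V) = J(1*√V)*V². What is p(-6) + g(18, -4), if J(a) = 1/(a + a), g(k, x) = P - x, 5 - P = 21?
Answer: -12 - 3*I*√6 ≈ -12.0 - 7.3485*I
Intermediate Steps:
P = -16 (P = 5 - 1*21 = 5 - 21 = -16)
g(k, x) = -16 - x
J(a) = 1/(2*a)
p(V) = V^(3/2)/2 (p(V) = (1/(2*((1*√V))))*V² = (1/(2*(√V)))*V² = (1/(2*√V))*V² = V^(3/2)/2)
p(-6) + g(18, -4) = (-6)^(3/2)/2 + (-16 - 1*(-4)) = (-6*I*√6)/2 + (-16 + 4) = -3*I*√6 - 12 = -12 - 3*I*√6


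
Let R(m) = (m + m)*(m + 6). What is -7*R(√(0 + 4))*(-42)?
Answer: 9408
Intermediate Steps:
R(m) = 2*m*(6 + m) (R(m) = (2*m)*(6 + m) = 2*m*(6 + m))
-7*R(√(0 + 4))*(-42) = -14*√(0 + 4)*(6 + √(0 + 4))*(-42) = -14*√4*(6 + √4)*(-42) = -14*2*(6 + 2)*(-42) = -14*2*8*(-42) = -7*32*(-42) = -224*(-42) = 9408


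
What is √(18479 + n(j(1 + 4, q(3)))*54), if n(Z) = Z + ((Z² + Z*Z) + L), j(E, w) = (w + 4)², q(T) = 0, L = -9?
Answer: √46505 ≈ 215.65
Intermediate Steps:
j(E, w) = (4 + w)²
n(Z) = -9 + Z + 2*Z² (n(Z) = Z + ((Z² + Z*Z) - 9) = Z + ((Z² + Z²) - 9) = Z + (2*Z² - 9) = Z + (-9 + 2*Z²) = -9 + Z + 2*Z²)
√(18479 + n(j(1 + 4, q(3)))*54) = √(18479 + (-9 + (4 + 0)² + 2*((4 + 0)²)²)*54) = √(18479 + (-9 + 4² + 2*(4²)²)*54) = √(18479 + (-9 + 16 + 2*16²)*54) = √(18479 + (-9 + 16 + 2*256)*54) = √(18479 + (-9 + 16 + 512)*54) = √(18479 + 519*54) = √(18479 + 28026) = √46505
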